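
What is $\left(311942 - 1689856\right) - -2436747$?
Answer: $1058833$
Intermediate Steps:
$\left(311942 - 1689856\right) - -2436747 = \left(311942 - 1689856\right) + 2436747 = -1377914 + 2436747 = 1058833$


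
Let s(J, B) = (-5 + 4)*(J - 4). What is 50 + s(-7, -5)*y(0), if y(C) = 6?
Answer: 116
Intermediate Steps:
s(J, B) = 4 - J (s(J, B) = -(-4 + J) = 4 - J)
50 + s(-7, -5)*y(0) = 50 + (4 - 1*(-7))*6 = 50 + (4 + 7)*6 = 50 + 11*6 = 50 + 66 = 116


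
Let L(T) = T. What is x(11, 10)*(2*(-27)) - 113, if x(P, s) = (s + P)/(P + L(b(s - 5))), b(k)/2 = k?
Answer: -167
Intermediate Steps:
b(k) = 2*k
x(P, s) = (P + s)/(-10 + P + 2*s) (x(P, s) = (s + P)/(P + 2*(s - 5)) = (P + s)/(P + 2*(-5 + s)) = (P + s)/(P + (-10 + 2*s)) = (P + s)/(-10 + P + 2*s))
x(11, 10)*(2*(-27)) - 113 = ((11 + 10)/(-10 + 11 + 2*10))*(2*(-27)) - 113 = (21/(-10 + 11 + 20))*(-54) - 113 = (21/21)*(-54) - 113 = ((1/21)*21)*(-54) - 113 = 1*(-54) - 113 = -54 - 113 = -167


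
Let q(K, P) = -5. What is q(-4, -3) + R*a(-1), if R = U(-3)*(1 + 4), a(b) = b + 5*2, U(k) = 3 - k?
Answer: 265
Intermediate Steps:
a(b) = 10 + b (a(b) = b + 10 = 10 + b)
R = 30 (R = (3 - 1*(-3))*(1 + 4) = (3 + 3)*5 = 6*5 = 30)
q(-4, -3) + R*a(-1) = -5 + 30*(10 - 1) = -5 + 30*9 = -5 + 270 = 265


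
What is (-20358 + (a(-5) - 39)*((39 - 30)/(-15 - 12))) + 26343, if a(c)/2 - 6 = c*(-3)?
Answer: 5984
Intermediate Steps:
a(c) = 12 - 6*c (a(c) = 12 + 2*(c*(-3)) = 12 + 2*(-3*c) = 12 - 6*c)
(-20358 + (a(-5) - 39)*((39 - 30)/(-15 - 12))) + 26343 = (-20358 + ((12 - 6*(-5)) - 39)*((39 - 30)/(-15 - 12))) + 26343 = (-20358 + ((12 + 30) - 39)*(9/(-27))) + 26343 = (-20358 + (42 - 39)*(9*(-1/27))) + 26343 = (-20358 + 3*(-⅓)) + 26343 = (-20358 - 1) + 26343 = -20359 + 26343 = 5984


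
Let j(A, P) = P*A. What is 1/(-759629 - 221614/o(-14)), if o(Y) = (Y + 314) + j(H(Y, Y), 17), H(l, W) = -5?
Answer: -215/163541849 ≈ -1.3146e-6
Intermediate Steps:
j(A, P) = A*P
o(Y) = 229 + Y (o(Y) = (Y + 314) - 5*17 = (314 + Y) - 85 = 229 + Y)
1/(-759629 - 221614/o(-14)) = 1/(-759629 - 221614/(229 - 14)) = 1/(-759629 - 221614/215) = 1/(-163541849/215) = -215/163541849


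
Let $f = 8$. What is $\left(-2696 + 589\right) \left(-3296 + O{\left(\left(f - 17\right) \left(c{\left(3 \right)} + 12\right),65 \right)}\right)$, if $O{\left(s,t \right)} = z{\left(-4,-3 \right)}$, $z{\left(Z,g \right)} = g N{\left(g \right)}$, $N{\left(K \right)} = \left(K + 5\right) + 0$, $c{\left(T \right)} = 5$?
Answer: $6957314$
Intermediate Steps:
$N{\left(K \right)} = 5 + K$ ($N{\left(K \right)} = \left(5 + K\right) + 0 = 5 + K$)
$z{\left(Z,g \right)} = g \left(5 + g\right)$
$O{\left(s,t \right)} = -6$ ($O{\left(s,t \right)} = - 3 \left(5 - 3\right) = \left(-3\right) 2 = -6$)
$\left(-2696 + 589\right) \left(-3296 + O{\left(\left(f - 17\right) \left(c{\left(3 \right)} + 12\right),65 \right)}\right) = \left(-2696 + 589\right) \left(-3296 - 6\right) = \left(-2107\right) \left(-3302\right) = 6957314$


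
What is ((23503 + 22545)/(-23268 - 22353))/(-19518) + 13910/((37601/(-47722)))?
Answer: -295539737866188356/16740541961739 ≈ -17654.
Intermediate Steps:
((23503 + 22545)/(-23268 - 22353))/(-19518) + 13910/((37601/(-47722))) = (46048/(-45621))*(-1/19518) + 13910/((37601*(-1/47722))) = (46048*(-1/45621))*(-1/19518) + 13910/(-37601/47722) = -46048/45621*(-1/19518) + 13910*(-47722/37601) = 23024/445215339 - 663813020/37601 = -295539737866188356/16740541961739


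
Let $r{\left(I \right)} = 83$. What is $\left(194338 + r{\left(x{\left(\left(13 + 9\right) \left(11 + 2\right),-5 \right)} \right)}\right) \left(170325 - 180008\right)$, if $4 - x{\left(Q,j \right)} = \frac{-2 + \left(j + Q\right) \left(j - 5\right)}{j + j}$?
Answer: $-1882578543$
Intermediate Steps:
$x{\left(Q,j \right)} = 4 - \frac{-2 + \left(-5 + j\right) \left(Q + j\right)}{2 j}$ ($x{\left(Q,j \right)} = 4 - \frac{-2 + \left(j + Q\right) \left(j - 5\right)}{j + j} = 4 - \frac{-2 + \left(Q + j\right) \left(-5 + j\right)}{2 j} = 4 - \left(-2 + \left(-5 + j\right) \left(Q + j\right)\right) \frac{1}{2 j} = 4 - \frac{-2 + \left(-5 + j\right) \left(Q + j\right)}{2 j}$)
$\left(194338 + r{\left(x{\left(\left(13 + 9\right) \left(11 + 2\right),-5 \right)} \right)}\right) \left(170325 - 180008\right) = \left(194338 + 83\right) \left(170325 - 180008\right) = 194421 \left(-9683\right) = -1882578543$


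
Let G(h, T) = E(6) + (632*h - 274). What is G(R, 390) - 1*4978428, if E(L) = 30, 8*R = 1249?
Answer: -4880001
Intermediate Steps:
R = 1249/8 (R = (1/8)*1249 = 1249/8 ≈ 156.13)
G(h, T) = -244 + 632*h (G(h, T) = 30 + (632*h - 274) = 30 + (-274 + 632*h) = -244 + 632*h)
G(R, 390) - 1*4978428 = (-244 + 632*(1249/8)) - 1*4978428 = (-244 + 98671) - 4978428 = 98427 - 4978428 = -4880001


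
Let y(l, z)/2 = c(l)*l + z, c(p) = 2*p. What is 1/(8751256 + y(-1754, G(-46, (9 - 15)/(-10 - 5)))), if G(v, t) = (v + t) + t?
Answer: 5/105286148 ≈ 4.7490e-8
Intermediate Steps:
G(v, t) = v + 2*t (G(v, t) = (t + v) + t = v + 2*t)
y(l, z) = 2*z + 4*l² (y(l, z) = 2*((2*l)*l + z) = 2*(2*l² + z) = 2*(z + 2*l²) = 2*z + 4*l²)
1/(8751256 + y(-1754, G(-46, (9 - 15)/(-10 - 5)))) = 1/(8751256 + (2*(-46 + 2*((9 - 15)/(-10 - 5))) + 4*(-1754)²)) = 1/(8751256 + (2*(-46 + 2*(-6/(-15))) + 4*3076516)) = 1/(8751256 + (2*(-46 + 2*(-6*(-1/15))) + 12306064)) = 1/(8751256 + (2*(-46 + 2*(⅖)) + 12306064)) = 1/(8751256 + (2*(-46 + ⅘) + 12306064)) = 1/(8751256 + (2*(-226/5) + 12306064)) = 1/(8751256 + (-452/5 + 12306064)) = 1/(8751256 + 61529868/5) = 1/(105286148/5) = 5/105286148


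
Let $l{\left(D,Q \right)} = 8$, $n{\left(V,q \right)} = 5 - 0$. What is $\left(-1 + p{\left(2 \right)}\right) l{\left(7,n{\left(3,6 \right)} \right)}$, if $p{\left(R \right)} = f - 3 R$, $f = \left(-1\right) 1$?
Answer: $-64$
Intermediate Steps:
$n{\left(V,q \right)} = 5$ ($n{\left(V,q \right)} = 5 + 0 = 5$)
$f = -1$
$p{\left(R \right)} = -1 - 3 R$
$\left(-1 + p{\left(2 \right)}\right) l{\left(7,n{\left(3,6 \right)} \right)} = \left(-1 - 7\right) 8 = \left(-8\right) 8 = -64$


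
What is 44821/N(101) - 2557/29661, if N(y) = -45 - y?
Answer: -1329809003/4330506 ≈ -307.08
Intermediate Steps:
44821/N(101) - 2557/29661 = 44821/(-45 - 1*101) - 2557/29661 = 44821/(-45 - 101) - 2557*1/29661 = 44821/(-146) - 2557/29661 = 44821*(-1/146) - 2557/29661 = -44821/146 - 2557/29661 = -1329809003/4330506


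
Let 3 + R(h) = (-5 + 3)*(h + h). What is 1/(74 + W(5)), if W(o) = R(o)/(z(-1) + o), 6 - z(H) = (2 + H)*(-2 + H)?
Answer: 14/1013 ≈ 0.013820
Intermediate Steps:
z(H) = 6 - (-2 + H)*(2 + H) (z(H) = 6 - (2 + H)*(-2 + H) = 6 - (-2 + H)*(2 + H))
R(h) = -3 - 4*h (R(h) = -3 + (-5 + 3)*(h + h) = -3 - 4*h)
W(o) = (-3 - 4*o)/(9 + o) (W(o) = (-3 - 4*o)/((10 - 1*(-1)²) + o) = (-3 - 4*o)/((10 - 1*1) + o) = (-3 - 4*o)/((10 - 1) + o) = (-3 - 4*o)/(9 + o))
1/(74 + W(5)) = 1/(74 + (-3 - 4*5)/(9 + 5)) = 1/(74 + (-3 - 20)/14) = 1/(74 + (1/14)*(-23)) = 1/(74 - 23/14) = 1/(1013/14) = 14/1013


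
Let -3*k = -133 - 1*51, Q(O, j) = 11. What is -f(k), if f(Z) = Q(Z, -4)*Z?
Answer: -2024/3 ≈ -674.67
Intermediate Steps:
k = 184/3 (k = -(-133 - 1*51)/3 = -(-133 - 51)/3 = -1/3*(-184) = 184/3 ≈ 61.333)
f(Z) = 11*Z
-f(k) = -11*184/3 = -1*2024/3 = -2024/3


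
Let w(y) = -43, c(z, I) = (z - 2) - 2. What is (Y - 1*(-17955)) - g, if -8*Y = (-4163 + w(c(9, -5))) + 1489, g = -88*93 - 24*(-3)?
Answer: 211253/8 ≈ 26407.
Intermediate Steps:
c(z, I) = -4 + z (c(z, I) = (-2 + z) - 2 = -4 + z)
g = -8112 (g = -8184 + 72 = -8112)
Y = 2717/8 (Y = -((-4163 - 43) + 1489)/8 = -(-4206 + 1489)/8 = -⅛*(-2717) = 2717/8 ≈ 339.63)
(Y - 1*(-17955)) - g = (2717/8 - 1*(-17955)) - 1*(-8112) = (2717/8 + 17955) + 8112 = 146357/8 + 8112 = 211253/8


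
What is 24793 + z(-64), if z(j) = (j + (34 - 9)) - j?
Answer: 24818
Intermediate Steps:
z(j) = 25 (z(j) = (j + 25) - j = (25 + j) - j = 25)
24793 + z(-64) = 24793 + 25 = 24818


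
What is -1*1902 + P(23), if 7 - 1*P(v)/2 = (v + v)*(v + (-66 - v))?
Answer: 4184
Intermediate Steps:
P(v) = 14 + 264*v (P(v) = 14 - 2*(v + v)*(v + (-66 - v)) = 14 - 2*2*v*(-66) = 14 - (-264)*v = 14 + 264*v)
-1*1902 + P(23) = -1*1902 + (14 + 264*23) = -1902 + (14 + 6072) = -1902 + 6086 = 4184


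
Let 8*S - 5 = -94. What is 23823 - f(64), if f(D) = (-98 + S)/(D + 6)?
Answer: 13341753/560 ≈ 23825.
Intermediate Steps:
S = -89/8 (S = 5/8 + (⅛)*(-94) = 5/8 - 47/4 = -89/8 ≈ -11.125)
f(D) = -873/(8*(6 + D)) (f(D) = (-98 - 89/8)/(D + 6) = -873/(8*(6 + D)))
23823 - f(64) = 23823 - (-873)/(48 + 8*64) = 23823 - (-873)/(48 + 512) = 23823 - (-873)/560 = 23823 - 1*(-873/560) = 23823 + 873/560 = 13341753/560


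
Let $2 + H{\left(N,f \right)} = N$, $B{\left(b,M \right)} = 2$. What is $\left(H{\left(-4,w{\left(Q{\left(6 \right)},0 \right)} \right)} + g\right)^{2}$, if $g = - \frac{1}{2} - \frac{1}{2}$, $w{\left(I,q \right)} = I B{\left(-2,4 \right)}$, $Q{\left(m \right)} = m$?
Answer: $49$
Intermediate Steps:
$w{\left(I,q \right)} = 2 I$ ($w{\left(I,q \right)} = I 2 = 2 I$)
$H{\left(N,f \right)} = -2 + N$
$g = -1$ ($g = \left(-1\right) \frac{1}{2} - \frac{1}{2} = - \frac{1}{2} - \frac{1}{2} = -1$)
$\left(H{\left(-4,w{\left(Q{\left(6 \right)},0 \right)} \right)} + g\right)^{2} = \left(\left(-2 - 4\right) - 1\right)^{2} = \left(-6 - 1\right)^{2} = \left(-7\right)^{2} = 49$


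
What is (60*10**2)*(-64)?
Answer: -384000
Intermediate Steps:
(60*10**2)*(-64) = (60*100)*(-64) = 6000*(-64) = -384000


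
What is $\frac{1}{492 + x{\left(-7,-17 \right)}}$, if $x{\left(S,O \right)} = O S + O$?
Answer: $\frac{1}{594} \approx 0.0016835$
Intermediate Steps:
$x{\left(S,O \right)} = O + O S$
$\frac{1}{492 + x{\left(-7,-17 \right)}} = \frac{1}{492 - 17 \left(1 - 7\right)} = \frac{1}{492 - -102} = \frac{1}{492 + 102} = \frac{1}{594}$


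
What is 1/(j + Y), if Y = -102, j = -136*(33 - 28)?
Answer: -1/782 ≈ -0.0012788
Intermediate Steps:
j = -680 (j = -136*5 = -680)
1/(j + Y) = 1/(-680 - 102) = 1/(-782) = -1/782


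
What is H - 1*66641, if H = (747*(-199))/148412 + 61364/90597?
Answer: -38958176179339/584594868 ≈ -66641.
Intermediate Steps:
H = -189580951/584594868 (H = -148653*1/148412 + 61364*(1/90597) = -148653/148412 + 2668/3939 = -189580951/584594868 ≈ -0.32429)
H - 1*66641 = -189580951/584594868 - 1*66641 = -189580951/584594868 - 66641 = -38958176179339/584594868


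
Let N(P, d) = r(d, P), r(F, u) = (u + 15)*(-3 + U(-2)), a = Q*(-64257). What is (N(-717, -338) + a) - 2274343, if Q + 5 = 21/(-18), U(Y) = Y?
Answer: -3749163/2 ≈ -1.8746e+6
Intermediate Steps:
Q = -37/6 (Q = -5 + 21/(-18) = -5 + 21*(-1/18) = -5 - 7/6 = -37/6 ≈ -6.1667)
a = 792503/2 (a = -37/6*(-64257) = 792503/2 ≈ 3.9625e+5)
r(F, u) = -75 - 5*u (r(F, u) = (u + 15)*(-3 - 2) = (15 + u)*(-5) = -75 - 5*u)
N(P, d) = -75 - 5*P
(N(-717, -338) + a) - 2274343 = ((-75 - 5*(-717)) + 792503/2) - 2274343 = ((-75 + 3585) + 792503/2) - 2274343 = (3510 + 792503/2) - 2274343 = 799523/2 - 2274343 = -3749163/2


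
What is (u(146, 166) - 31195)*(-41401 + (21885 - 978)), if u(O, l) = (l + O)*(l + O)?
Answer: -1355657606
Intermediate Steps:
u(O, l) = (O + l)² (u(O, l) = (O + l)*(O + l) = (O + l)²)
(u(146, 166) - 31195)*(-41401 + (21885 - 978)) = ((146 + 166)² - 31195)*(-41401 + (21885 - 978)) = (312² - 31195)*(-41401 + 20907) = (97344 - 31195)*(-20494) = 66149*(-20494) = -1355657606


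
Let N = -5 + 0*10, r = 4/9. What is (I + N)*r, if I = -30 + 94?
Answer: 236/9 ≈ 26.222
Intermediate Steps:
r = 4/9 (r = 4*(1/9) = 4/9 ≈ 0.44444)
I = 64
N = -5 (N = -5 + 0 = -5)
(I + N)*r = (64 - 5)*(4/9) = 59*(4/9) = 236/9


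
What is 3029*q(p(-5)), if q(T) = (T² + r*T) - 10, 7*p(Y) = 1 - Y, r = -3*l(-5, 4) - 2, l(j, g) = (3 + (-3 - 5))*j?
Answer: -11170952/49 ≈ -2.2798e+5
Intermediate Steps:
l(j, g) = -5*j (l(j, g) = (3 - 8)*j = -5*j)
r = -77 (r = -(-15)*(-5) - 2 = -3*25 - 2 = -75 - 2 = -77)
p(Y) = ⅐ - Y/7 (p(Y) = (1 - Y)/7 = ⅐ - Y/7)
q(T) = -10 + T² - 77*T (q(T) = (T² - 77*T) - 10 = -10 + T² - 77*T)
3029*q(p(-5)) = 3029*(-10 + (⅐ - ⅐*(-5))² - 77*(⅐ - ⅐*(-5))) = 3029*(-10 + (⅐ + 5/7)² - 77*(⅐ + 5/7)) = 3029*(-10 + (6/7)² - 77*6/7) = 3029*(-10 + 36/49 - 66) = 3029*(-3688/49) = -11170952/49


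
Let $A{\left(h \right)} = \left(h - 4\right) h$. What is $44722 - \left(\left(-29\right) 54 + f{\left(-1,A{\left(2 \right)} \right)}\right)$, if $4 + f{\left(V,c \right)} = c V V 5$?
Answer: $46312$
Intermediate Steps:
$A{\left(h \right)} = h \left(-4 + h\right)$ ($A{\left(h \right)} = \left(-4 + h\right) h = h \left(-4 + h\right)$)
$f{\left(V,c \right)} = -4 + 5 c V^{2}$ ($f{\left(V,c \right)} = -4 + c V V 5 = -4 + V c 5 V = -4 + 5 c V^{2}$)
$44722 - \left(\left(-29\right) 54 + f{\left(-1,A{\left(2 \right)} \right)}\right) = 44722 - \left(\left(-29\right) 54 + \left(-4 + 5 \cdot 2 \left(-4 + 2\right) \left(-1\right)^{2}\right)\right) = 44722 - \left(-1566 + \left(-4 + 5 \cdot 2 \left(-2\right) 1\right)\right) = 44722 - \left(-1566 + \left(-4 + 5 \left(-4\right) 1\right)\right) = 44722 - \left(-1566 - 24\right) = 44722 - -1590 = 44722 + 1590 = 46312$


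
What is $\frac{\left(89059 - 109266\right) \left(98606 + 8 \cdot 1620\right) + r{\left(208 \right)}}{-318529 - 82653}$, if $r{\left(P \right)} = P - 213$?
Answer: $\frac{2254414167}{401182} \approx 5619.4$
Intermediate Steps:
$r{\left(P \right)} = -213 + P$
$\frac{\left(89059 - 109266\right) \left(98606 + 8 \cdot 1620\right) + r{\left(208 \right)}}{-318529 - 82653} = \frac{\left(89059 - 109266\right) \left(98606 + 8 \cdot 1620\right) + \left(-213 + 208\right)}{-318529 - 82653} = \frac{- 20207 \left(98606 + 12960\right) - 5}{-401182} = \left(\left(-20207\right) 111566 - 5\right) \left(- \frac{1}{401182}\right) = \left(-2254414162 - 5\right) \left(- \frac{1}{401182}\right) = \left(-2254414167\right) \left(- \frac{1}{401182}\right) = \frac{2254414167}{401182}$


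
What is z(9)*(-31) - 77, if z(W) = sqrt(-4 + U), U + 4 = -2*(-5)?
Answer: -77 - 31*sqrt(2) ≈ -120.84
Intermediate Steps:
U = 6 (U = -4 - 2*(-5) = -4 + 10 = 6)
z(W) = sqrt(2) (z(W) = sqrt(-4 + 6) = sqrt(2))
z(9)*(-31) - 77 = sqrt(2)*(-31) - 77 = -31*sqrt(2) - 77 = -77 - 31*sqrt(2)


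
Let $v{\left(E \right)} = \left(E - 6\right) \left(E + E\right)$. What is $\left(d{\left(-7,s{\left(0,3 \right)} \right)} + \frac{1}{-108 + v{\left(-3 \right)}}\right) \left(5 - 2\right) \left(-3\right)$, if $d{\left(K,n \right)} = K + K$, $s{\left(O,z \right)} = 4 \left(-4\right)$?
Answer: $\frac{757}{6} \approx 126.17$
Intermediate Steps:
$s{\left(O,z \right)} = -16$
$v{\left(E \right)} = 2 E \left(-6 + E\right)$ ($v{\left(E \right)} = \left(-6 + E\right) 2 E = 2 E \left(-6 + E\right)$)
$d{\left(K,n \right)} = 2 K$
$\left(d{\left(-7,s{\left(0,3 \right)} \right)} + \frac{1}{-108 + v{\left(-3 \right)}}\right) \left(5 - 2\right) \left(-3\right) = \left(2 \left(-7\right) + \frac{1}{-108 + 2 \left(-3\right) \left(-6 - 3\right)}\right) \left(5 - 2\right) \left(-3\right) = \left(-14 + \frac{1}{-108 + 2 \left(-3\right) \left(-9\right)}\right) 3 \left(-3\right) = \left(-14 + \frac{1}{-108 + 54}\right) \left(-9\right) = \left(-14 + \frac{1}{-54}\right) \left(-9\right) = \left(-14 - \frac{1}{54}\right) \left(-9\right) = \left(- \frac{757}{54}\right) \left(-9\right) = \frac{757}{6}$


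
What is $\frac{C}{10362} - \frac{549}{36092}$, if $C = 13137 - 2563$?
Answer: $\frac{187974035}{186992652} \approx 1.0052$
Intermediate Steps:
$C = 10574$ ($C = 13137 - 2563 = 10574$)
$\frac{C}{10362} - \frac{549}{36092} = \frac{10574}{10362} - \frac{549}{36092} = 10574 \cdot \frac{1}{10362} - \frac{549}{36092} = \frac{5287}{5181} - \frac{549}{36092} = \frac{187974035}{186992652}$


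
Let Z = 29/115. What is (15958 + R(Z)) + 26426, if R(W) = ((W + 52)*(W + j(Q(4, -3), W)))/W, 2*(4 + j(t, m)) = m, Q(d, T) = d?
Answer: 277695783/6670 ≈ 41634.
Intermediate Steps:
j(t, m) = -4 + m/2
Z = 29/115 (Z = 29*(1/115) = 29/115 ≈ 0.25217)
R(W) = (-4 + 3*W/2)*(52 + W)/W (R(W) = ((W + 52)*(W + (-4 + W/2)))/W = ((52 + W)*(-4 + 3*W/2))/W = ((-4 + 3*W/2)*(52 + W))/W = (-4 + 3*W/2)*(52 + W)/W)
(15958 + R(Z)) + 26426 = (15958 + (74 - 208/29/115 + (3/2)*(29/115))) + 26426 = (15958 + (74 - 208*115/29 + 87/230)) + 26426 = (15958 + (74 - 23920/29 + 87/230)) + 26426 = (15958 - 5005497/6670) + 26426 = 101434363/6670 + 26426 = 277695783/6670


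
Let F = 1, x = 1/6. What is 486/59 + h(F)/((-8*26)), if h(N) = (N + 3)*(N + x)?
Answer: 151219/18408 ≈ 8.2148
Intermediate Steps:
x = ⅙ ≈ 0.16667
h(N) = (3 + N)*(⅙ + N) (h(N) = (N + 3)*(N + ⅙) = (3 + N)*(⅙ + N))
486/59 + h(F)/((-8*26)) = 486/59 + (½ + 1² + (19/6)*1)/((-8*26)) = 486*(1/59) + (½ + 1 + 19/6)/(-208) = 486/59 + (14/3)*(-1/208) = 486/59 - 7/312 = 151219/18408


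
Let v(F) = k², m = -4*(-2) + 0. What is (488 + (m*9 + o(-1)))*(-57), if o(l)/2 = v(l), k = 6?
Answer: -36024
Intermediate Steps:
m = 8 (m = 8 + 0 = 8)
v(F) = 36 (v(F) = 6² = 36)
o(l) = 72 (o(l) = 2*36 = 72)
(488 + (m*9 + o(-1)))*(-57) = (488 + (8*9 + 72))*(-57) = (488 + (72 + 72))*(-57) = (488 + 144)*(-57) = 632*(-57) = -36024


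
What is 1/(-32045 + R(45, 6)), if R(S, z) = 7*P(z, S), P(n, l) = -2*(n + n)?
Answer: -1/32213 ≈ -3.1043e-5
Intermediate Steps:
P(n, l) = -4*n
R(S, z) = -28*z (R(S, z) = 7*(-4*z) = -28*z)
1/(-32045 + R(45, 6)) = 1/(-32045 - 28*6) = 1/(-32045 - 168) = 1/(-32213) = -1/32213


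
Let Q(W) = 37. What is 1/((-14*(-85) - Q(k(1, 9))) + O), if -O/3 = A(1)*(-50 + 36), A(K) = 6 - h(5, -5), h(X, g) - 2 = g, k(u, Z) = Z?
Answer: 1/1531 ≈ 0.00065317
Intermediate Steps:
h(X, g) = 2 + g
A(K) = 9 (A(K) = 6 - (2 - 5) = 6 - 1*(-3) = 6 + 3 = 9)
O = 378 (O = -27*(-50 + 36) = -27*(-14) = -3*(-126) = 378)
1/((-14*(-85) - Q(k(1, 9))) + O) = 1/((-14*(-85) - 1*37) + 378) = 1/((1190 - 37) + 378) = 1/(1153 + 378) = 1/1531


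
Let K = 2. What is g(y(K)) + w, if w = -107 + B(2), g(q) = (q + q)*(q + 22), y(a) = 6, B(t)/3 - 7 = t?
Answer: 256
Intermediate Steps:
B(t) = 21 + 3*t
g(q) = 2*q*(22 + q) (g(q) = (2*q)*(22 + q) = 2*q*(22 + q))
w = -80 (w = -107 + (21 + 3*2) = -107 + (21 + 6) = -107 + 27 = -80)
g(y(K)) + w = 2*6*(22 + 6) - 80 = 2*6*28 - 80 = 336 - 80 = 256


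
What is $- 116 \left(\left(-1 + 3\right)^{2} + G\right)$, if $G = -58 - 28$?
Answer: $9512$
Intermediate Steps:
$G = -86$ ($G = -58 - 28 = -86$)
$- 116 \left(\left(-1 + 3\right)^{2} + G\right) = - 116 \left(\left(-1 + 3\right)^{2} - 86\right) = - 116 \left(2^{2} - 86\right) = - 116 \left(4 - 86\right) = \left(-116\right) \left(-82\right) = 9512$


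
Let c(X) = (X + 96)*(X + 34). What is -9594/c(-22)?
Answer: -1599/148 ≈ -10.804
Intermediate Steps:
c(X) = (34 + X)*(96 + X) (c(X) = (96 + X)*(34 + X) = (34 + X)*(96 + X))
-9594/c(-22) = -9594/(3264 + (-22)² + 130*(-22)) = -9594/(3264 + 484 - 2860) = -9594/888 = -9594*1/888 = -1599/148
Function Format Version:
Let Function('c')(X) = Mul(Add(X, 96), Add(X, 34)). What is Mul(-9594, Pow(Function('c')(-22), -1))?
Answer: Rational(-1599, 148) ≈ -10.804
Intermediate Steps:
Function('c')(X) = Mul(Add(34, X), Add(96, X)) (Function('c')(X) = Mul(Add(96, X), Add(34, X)) = Mul(Add(34, X), Add(96, X)))
Mul(-9594, Pow(Function('c')(-22), -1)) = Mul(-9594, Pow(Add(3264, Pow(-22, 2), Mul(130, -22)), -1)) = Mul(-9594, Pow(Add(3264, 484, -2860), -1)) = Mul(-9594, Pow(888, -1)) = Mul(-9594, Rational(1, 888)) = Rational(-1599, 148)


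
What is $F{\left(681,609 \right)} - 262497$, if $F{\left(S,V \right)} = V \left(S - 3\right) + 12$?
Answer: $150417$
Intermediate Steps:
$F{\left(S,V \right)} = 12 + V \left(-3 + S\right)$ ($F{\left(S,V \right)} = V \left(-3 + S\right) + 12 = 12 + V \left(-3 + S\right)$)
$F{\left(681,609 \right)} - 262497 = \left(12 - 1827 + 681 \cdot 609\right) - 262497 = \left(12 - 1827 + 414729\right) - 262497 = 412914 - 262497 = 150417$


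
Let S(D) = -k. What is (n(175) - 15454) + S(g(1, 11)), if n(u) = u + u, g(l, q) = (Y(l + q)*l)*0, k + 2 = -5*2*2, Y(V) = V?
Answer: -15082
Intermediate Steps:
k = -22 (k = -2 - 5*2*2 = -2 - 10*2 = -2 - 20 = -22)
g(l, q) = 0 (g(l, q) = ((l + q)*l)*0 = (l*(l + q))*0 = 0)
S(D) = 22 (S(D) = -1*(-22) = 22)
n(u) = 2*u
(n(175) - 15454) + S(g(1, 11)) = (2*175 - 15454) + 22 = (350 - 15454) + 22 = -15104 + 22 = -15082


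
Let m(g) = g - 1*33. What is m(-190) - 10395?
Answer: -10618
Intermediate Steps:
m(g) = -33 + g (m(g) = g - 33 = -33 + g)
m(-190) - 10395 = (-33 - 190) - 10395 = -223 - 10395 = -10618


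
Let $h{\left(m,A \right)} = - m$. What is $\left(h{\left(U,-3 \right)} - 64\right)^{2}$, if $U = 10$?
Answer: $5476$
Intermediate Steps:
$\left(h{\left(U,-3 \right)} - 64\right)^{2} = \left(\left(-1\right) 10 - 64\right)^{2} = \left(-10 - 64\right)^{2} = \left(-74\right)^{2} = 5476$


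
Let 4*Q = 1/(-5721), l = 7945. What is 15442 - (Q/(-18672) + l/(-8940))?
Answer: 983190305584891/63666217152 ≈ 15443.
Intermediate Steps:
Q = -1/22884 (Q = (¼)/(-5721) = (¼)*(-1/5721) = -1/22884 ≈ -4.3699e-5)
15442 - (Q/(-18672) + l/(-8940)) = 15442 - (-1/22884/(-18672) + 7945/(-8940)) = 15442 - (-1/22884*(-1/18672) + 7945*(-1/8940)) = 15442 - (1/427290048 - 1589/1788) = 15442 - 1*(-56580323707/63666217152) = 15442 + 56580323707/63666217152 = 983190305584891/63666217152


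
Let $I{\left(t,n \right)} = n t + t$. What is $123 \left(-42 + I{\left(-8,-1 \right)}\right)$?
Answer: $-5166$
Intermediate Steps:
$I{\left(t,n \right)} = t + n t$
$123 \left(-42 + I{\left(-8,-1 \right)}\right) = 123 \left(-42 - 8 \left(1 - 1\right)\right) = 123 \left(-42 - 0\right) = 123 \left(-42 + 0\right) = 123 \left(-42\right) = -5166$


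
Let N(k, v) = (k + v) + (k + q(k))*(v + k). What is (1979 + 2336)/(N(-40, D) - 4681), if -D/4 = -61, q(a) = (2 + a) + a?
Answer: -4315/28549 ≈ -0.15114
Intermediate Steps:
q(a) = 2 + 2*a
D = 244 (D = -4*(-61) = 244)
N(k, v) = k + v + (2 + 3*k)*(k + v) (N(k, v) = (k + v) + (k + (2 + 2*k))*(v + k) = (k + v) + (2 + 3*k)*(k + v) = k + v + (2 + 3*k)*(k + v))
(1979 + 2336)/(N(-40, D) - 4681) = (1979 + 2336)/((3*(-40) + 3*244 + 3*(-40)² + 3*(-40)*244) - 4681) = 4315/((-120 + 732 + 3*1600 - 29280) - 4681) = 4315/((-120 + 732 + 4800 - 29280) - 4681) = 4315/(-23868 - 4681) = 4315/(-28549) = 4315*(-1/28549) = -4315/28549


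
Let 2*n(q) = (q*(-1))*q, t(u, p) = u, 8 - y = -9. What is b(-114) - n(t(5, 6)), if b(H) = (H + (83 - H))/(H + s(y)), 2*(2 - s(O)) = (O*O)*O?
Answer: 128093/10274 ≈ 12.468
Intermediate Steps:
y = 17 (y = 8 - 1*(-9) = 8 + 9 = 17)
s(O) = 2 - O³/2 (s(O) = 2 - O*O*O/2 = 2 - O²*O/2 = 2 - O³/2)
n(q) = -q²/2 (n(q) = ((q*(-1))*q)/2 = ((-q)*q)/2 = (-q²)/2 = -q²/2)
b(H) = 83/(-4909/2 + H) (b(H) = (H + (83 - H))/(H + (2 - ½*17³)) = 83/(H + (2 - ½*4913)) = 83/(H + (2 - 4913/2)) = 83/(H - 4909/2) = 83/(-4909/2 + H))
b(-114) - n(t(5, 6)) = 166/(-4909 + 2*(-114)) - (-1)*5²/2 = 166/(-4909 - 228) - (-1)*25/2 = 166/(-5137) - 1*(-25/2) = 166*(-1/5137) + 25/2 = -166/5137 + 25/2 = 128093/10274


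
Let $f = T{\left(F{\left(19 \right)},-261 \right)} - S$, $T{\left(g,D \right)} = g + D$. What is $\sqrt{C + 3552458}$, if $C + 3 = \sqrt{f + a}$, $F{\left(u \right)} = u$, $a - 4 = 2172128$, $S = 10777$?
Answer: $\sqrt{3552455 + \sqrt{2161113}} \approx 1885.2$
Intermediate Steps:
$a = 2172132$ ($a = 4 + 2172128 = 2172132$)
$T{\left(g,D \right)} = D + g$
$f = -11019$ ($f = \left(-261 + 19\right) - 10777 = -242 - 10777 = -11019$)
$C = -3 + \sqrt{2161113}$ ($C = -3 + \sqrt{-11019 + 2172132} = -3 + \sqrt{2161113} \approx 1467.1$)
$\sqrt{C + 3552458} = \sqrt{\left(-3 + \sqrt{2161113}\right) + 3552458} = \sqrt{3552455 + \sqrt{2161113}}$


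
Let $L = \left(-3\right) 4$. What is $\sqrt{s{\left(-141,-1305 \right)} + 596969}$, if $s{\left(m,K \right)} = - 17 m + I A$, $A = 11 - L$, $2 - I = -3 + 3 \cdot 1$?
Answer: $2 \sqrt{149853} \approx 774.22$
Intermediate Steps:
$L = -12$
$I = 2$ ($I = 2 - \left(-3 + 3 \cdot 1\right) = 2 - \left(-3 + 3\right) = 2 - 0 = 2 + 0 = 2$)
$A = 23$ ($A = 11 - -12 = 11 + 12 = 23$)
$s{\left(m,K \right)} = 46 - 17 m$ ($s{\left(m,K \right)} = - 17 m + 2 \cdot 23 = - 17 m + 46 = 46 - 17 m$)
$\sqrt{s{\left(-141,-1305 \right)} + 596969} = \sqrt{\left(46 - -2397\right) + 596969} = \sqrt{\left(46 + 2397\right) + 596969} = \sqrt{2443 + 596969} = \sqrt{599412} = 2 \sqrt{149853}$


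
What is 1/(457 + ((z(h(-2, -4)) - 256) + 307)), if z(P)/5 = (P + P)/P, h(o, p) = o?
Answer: 1/518 ≈ 0.0019305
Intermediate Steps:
z(P) = 10 (z(P) = 5*((P + P)/P) = 5*((2*P)/P) = 5*2 = 10)
1/(457 + ((z(h(-2, -4)) - 256) + 307)) = 1/(457 + ((10 - 256) + 307)) = 1/(457 + (-246 + 307)) = 1/(457 + 61) = 1/518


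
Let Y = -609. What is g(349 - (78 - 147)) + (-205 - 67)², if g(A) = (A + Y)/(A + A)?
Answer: 61850433/836 ≈ 73984.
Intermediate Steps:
g(A) = (-609 + A)/(2*A) (g(A) = (A - 609)/(A + A) = (-609 + A)/((2*A)) = (-609 + A)*(1/(2*A)) = (-609 + A)/(2*A))
g(349 - (78 - 147)) + (-205 - 67)² = (-609 + (349 - (78 - 147)))/(2*(349 - (78 - 147))) + (-205 - 67)² = (-609 + (349 - 1*(-69)))/(2*(349 - 1*(-69))) + (-272)² = (-609 + (349 + 69))/(2*(349 + 69)) + 73984 = (½)*(-609 + 418)/418 + 73984 = (½)*(1/418)*(-191) + 73984 = -191/836 + 73984 = 61850433/836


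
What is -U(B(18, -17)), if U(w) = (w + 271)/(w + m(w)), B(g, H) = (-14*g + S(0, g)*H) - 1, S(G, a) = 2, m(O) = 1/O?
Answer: -2296/41185 ≈ -0.055748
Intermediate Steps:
B(g, H) = -1 - 14*g + 2*H (B(g, H) = (-14*g + 2*H) - 1 = -1 - 14*g + 2*H)
U(w) = (271 + w)/(w + 1/w) (U(w) = (w + 271)/(w + 1/w) = (271 + w)/(w + 1/w))
-U(B(18, -17)) = -(-1 - 14*18 + 2*(-17))*(271 + (-1 - 14*18 + 2*(-17)))/(1 + (-1 - 14*18 + 2*(-17))²) = -(-1 - 252 - 34)*(271 + (-1 - 252 - 34))/(1 + (-1 - 252 - 34)²) = -(-287)*(271 - 287)/(1 + (-287)²) = -(-287)*(-16)/(1 + 82369) = -(-287)*(-16)/82370 = -1*2296/41185 = -2296/41185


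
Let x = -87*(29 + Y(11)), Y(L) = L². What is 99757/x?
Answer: -99757/13050 ≈ -7.6442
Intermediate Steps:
x = -13050 (x = -87*(29 + 11²) = -87*(29 + 121) = -87*150 = -13050)
99757/x = 99757/(-13050) = 99757*(-1/13050) = -99757/13050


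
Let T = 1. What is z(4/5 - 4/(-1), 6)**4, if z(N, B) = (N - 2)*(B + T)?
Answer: 92236816/625 ≈ 1.4758e+5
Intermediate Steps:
z(N, B) = (1 + B)*(-2 + N) (z(N, B) = (N - 2)*(B + 1) = (-2 + N)*(1 + B) = (1 + B)*(-2 + N))
z(4/5 - 4/(-1), 6)**4 = (-2 + (4/5 - 4/(-1)) - 2*6 + 6*(4/5 - 4/(-1)))**4 = (-2 + (4*(1/5) - 4*(-1)) - 12 + 6*(4*(1/5) - 4*(-1)))**4 = (-2 + (4/5 + 4) - 12 + 6*(4/5 + 4))**4 = (-2 + 24/5 - 12 + 6*(24/5))**4 = (-2 + 24/5 - 12 + 144/5)**4 = (98/5)**4 = 92236816/625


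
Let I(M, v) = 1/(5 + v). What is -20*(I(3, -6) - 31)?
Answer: 640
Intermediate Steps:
-20*(I(3, -6) - 31) = -20*(1/(5 - 6) - 31) = -20*(1/(-1) - 31) = -20*(-1 - 31) = -20*(-32) = 640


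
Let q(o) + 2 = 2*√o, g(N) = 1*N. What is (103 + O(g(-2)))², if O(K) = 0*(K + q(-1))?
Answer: 10609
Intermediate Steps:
g(N) = N
q(o) = -2 + 2*√o
O(K) = 0 (O(K) = 0*(K + (-2 + 2*√(-1))) = 0*(K + (-2 + 2*I)) = 0*(-2 + K + 2*I) = 0)
(103 + O(g(-2)))² = (103 + 0)² = 103² = 10609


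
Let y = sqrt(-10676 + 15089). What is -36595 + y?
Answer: -36595 + sqrt(4413) ≈ -36529.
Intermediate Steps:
y = sqrt(4413) ≈ 66.430
-36595 + y = -36595 + sqrt(4413)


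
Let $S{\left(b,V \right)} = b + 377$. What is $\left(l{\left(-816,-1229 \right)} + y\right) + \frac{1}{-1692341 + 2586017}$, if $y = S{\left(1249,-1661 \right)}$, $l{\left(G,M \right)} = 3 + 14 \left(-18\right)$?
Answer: $\frac{1230591853}{893676} \approx 1377.0$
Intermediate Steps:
$S{\left(b,V \right)} = 377 + b$
$l{\left(G,M \right)} = -249$ ($l{\left(G,M \right)} = 3 - 252 = -249$)
$y = 1626$ ($y = 377 + 1249 = 1626$)
$\left(l{\left(-816,-1229 \right)} + y\right) + \frac{1}{-1692341 + 2586017} = \left(-249 + 1626\right) + \frac{1}{-1692341 + 2586017} = 1377 + \frac{1}{893676} = \frac{1230591853}{893676}$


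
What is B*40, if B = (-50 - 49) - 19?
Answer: -4720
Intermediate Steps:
B = -118 (B = -99 - 19 = -118)
B*40 = -118*40 = -4720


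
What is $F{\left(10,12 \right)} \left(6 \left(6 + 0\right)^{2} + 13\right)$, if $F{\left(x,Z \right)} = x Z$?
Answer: $27480$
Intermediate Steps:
$F{\left(x,Z \right)} = Z x$
$F{\left(10,12 \right)} \left(6 \left(6 + 0\right)^{2} + 13\right) = 12 \cdot 10 \left(6 \left(6 + 0\right)^{2} + 13\right) = 120 \left(6 \cdot 6^{2} + 13\right) = 120 \left(6 \cdot 36 + 13\right) = 120 \left(216 + 13\right) = 120 \cdot 229 = 27480$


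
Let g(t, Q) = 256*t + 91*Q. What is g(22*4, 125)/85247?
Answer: 33903/85247 ≈ 0.39770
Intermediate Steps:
g(t, Q) = 91*Q + 256*t
g(22*4, 125)/85247 = (91*125 + 256*(22*4))/85247 = (11375 + 256*88)*(1/85247) = (11375 + 22528)*(1/85247) = 33903*(1/85247) = 33903/85247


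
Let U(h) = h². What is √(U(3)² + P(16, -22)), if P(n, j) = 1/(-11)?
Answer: √9790/11 ≈ 8.9949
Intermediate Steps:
P(n, j) = -1/11
√(U(3)² + P(16, -22)) = √((3²)² - 1/11) = √(9² - 1/11) = √(81 - 1/11) = √(890/11) = √9790/11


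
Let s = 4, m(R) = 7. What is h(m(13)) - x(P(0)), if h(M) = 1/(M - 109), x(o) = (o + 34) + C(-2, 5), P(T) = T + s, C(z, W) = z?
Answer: -3673/102 ≈ -36.010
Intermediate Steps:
P(T) = 4 + T (P(T) = T + 4 = 4 + T)
x(o) = 32 + o (x(o) = (o + 34) - 2 = (34 + o) - 2 = 32 + o)
h(M) = 1/(-109 + M)
h(m(13)) - x(P(0)) = 1/(-109 + 7) - (32 + (4 + 0)) = 1/(-102) - (32 + 4) = -1/102 - 1*36 = -1/102 - 36 = -3673/102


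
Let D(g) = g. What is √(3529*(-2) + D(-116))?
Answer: I*√7174 ≈ 84.699*I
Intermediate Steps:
√(3529*(-2) + D(-116)) = √(3529*(-2) - 116) = √(-7058 - 116) = √(-7174) = I*√7174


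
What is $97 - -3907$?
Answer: $4004$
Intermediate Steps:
$97 - -3907 = 97 + 3907 = 4004$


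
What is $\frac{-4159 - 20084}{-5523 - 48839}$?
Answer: $\frac{24243}{54362} \approx 0.44595$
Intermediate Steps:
$\frac{-4159 - 20084}{-5523 - 48839} = - \frac{24243}{-54362} = \left(-24243\right) \left(- \frac{1}{54362}\right) = \frac{24243}{54362}$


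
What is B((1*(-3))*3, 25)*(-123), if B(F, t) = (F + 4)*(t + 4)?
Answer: 17835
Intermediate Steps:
B(F, t) = (4 + F)*(4 + t)
B((1*(-3))*3, 25)*(-123) = (16 + 4*((1*(-3))*3) + 4*25 + ((1*(-3))*3)*25)*(-123) = (16 + 4*(-3*3) + 100 - 3*3*25)*(-123) = (16 + 4*(-9) + 100 - 9*25)*(-123) = (16 - 36 + 100 - 225)*(-123) = -145*(-123) = 17835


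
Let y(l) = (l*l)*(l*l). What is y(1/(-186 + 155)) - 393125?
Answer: -363059193124/923521 ≈ -3.9313e+5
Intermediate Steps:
y(l) = l⁴ (y(l) = l²*l² = l⁴)
y(1/(-186 + 155)) - 393125 = (1/(-186 + 155))⁴ - 393125 = (1/(-31))⁴ - 393125 = (-1/31)⁴ - 393125 = 1/923521 - 393125 = -363059193124/923521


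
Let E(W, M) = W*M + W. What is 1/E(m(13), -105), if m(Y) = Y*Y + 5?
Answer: -1/18096 ≈ -5.5261e-5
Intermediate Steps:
m(Y) = 5 + Y² (m(Y) = Y² + 5 = 5 + Y²)
E(W, M) = W + M*W (E(W, M) = M*W + W = W + M*W)
1/E(m(13), -105) = 1/((5 + 13²)*(1 - 105)) = 1/((5 + 169)*(-104)) = 1/(174*(-104)) = 1/(-18096) = -1/18096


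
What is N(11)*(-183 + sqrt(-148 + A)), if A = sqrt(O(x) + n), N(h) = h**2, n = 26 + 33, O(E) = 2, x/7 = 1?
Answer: -22143 + 121*I*sqrt(148 - sqrt(61)) ≈ -22143.0 + 1432.7*I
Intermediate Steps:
x = 7 (x = 7*1 = 7)
n = 59
A = sqrt(61) (A = sqrt(2 + 59) = sqrt(61) ≈ 7.8102)
N(11)*(-183 + sqrt(-148 + A)) = 11**2*(-183 + sqrt(-148 + sqrt(61))) = 121*(-183 + sqrt(-148 + sqrt(61))) = -22143 + 121*sqrt(-148 + sqrt(61))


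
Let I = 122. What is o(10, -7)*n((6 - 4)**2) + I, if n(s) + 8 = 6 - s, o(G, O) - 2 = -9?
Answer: 164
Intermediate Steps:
o(G, O) = -7 (o(G, O) = 2 - 9 = -7)
n(s) = -2 - s (n(s) = -8 + (6 - s) = -2 - s)
o(10, -7)*n((6 - 4)**2) + I = -7*(-2 - (6 - 4)**2) + 122 = -7*(-2 - 1*2**2) + 122 = -7*(-2 - 1*4) + 122 = -7*(-2 - 4) + 122 = -7*(-6) + 122 = 42 + 122 = 164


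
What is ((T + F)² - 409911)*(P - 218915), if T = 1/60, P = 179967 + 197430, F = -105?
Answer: -113790250250959/1800 ≈ -6.3217e+10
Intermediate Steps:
P = 377397
T = 1/60 ≈ 0.016667
((T + F)² - 409911)*(P - 218915) = ((1/60 - 105)² - 409911)*(377397 - 218915) = ((-6299/60)² - 409911)*158482 = (39677401/3600 - 409911)*158482 = -1436002199/3600*158482 = -113790250250959/1800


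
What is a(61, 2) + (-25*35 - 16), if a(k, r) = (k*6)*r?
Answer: -159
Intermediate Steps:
a(k, r) = 6*k*r (a(k, r) = (6*k)*r = 6*k*r)
a(61, 2) + (-25*35 - 16) = 6*61*2 + (-25*35 - 16) = 732 + (-875 - 16) = 732 - 891 = -159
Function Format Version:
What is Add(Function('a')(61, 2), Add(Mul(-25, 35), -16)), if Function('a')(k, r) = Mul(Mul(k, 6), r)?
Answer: -159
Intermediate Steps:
Function('a')(k, r) = Mul(6, k, r) (Function('a')(k, r) = Mul(Mul(6, k), r) = Mul(6, k, r))
Add(Function('a')(61, 2), Add(Mul(-25, 35), -16)) = Add(Mul(6, 61, 2), Add(Mul(-25, 35), -16)) = Add(732, Add(-875, -16)) = Add(732, -891) = -159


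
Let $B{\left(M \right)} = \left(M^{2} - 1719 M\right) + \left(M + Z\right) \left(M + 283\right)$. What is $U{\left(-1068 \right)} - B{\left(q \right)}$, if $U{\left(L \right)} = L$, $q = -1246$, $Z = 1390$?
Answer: $-3556786$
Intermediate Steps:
$B{\left(M \right)} = M^{2} - 1719 M + \left(283 + M\right) \left(1390 + M\right)$ ($B{\left(M \right)} = \left(M^{2} - 1719 M\right) + \left(M + 1390\right) \left(M + 283\right) = \left(M^{2} - 1719 M\right) + \left(1390 + M\right) \left(283 + M\right) = \left(M^{2} - 1719 M\right) + \left(283 + M\right) \left(1390 + M\right) = M^{2} - 1719 M + \left(283 + M\right) \left(1390 + M\right)$)
$U{\left(-1068 \right)} - B{\left(q \right)} = -1068 - \left(393370 - -57316 + 2 \left(-1246\right)^{2}\right) = -1068 - \left(393370 + 57316 + 2 \cdot 1552516\right) = -1068 - \left(393370 + 57316 + 3105032\right) = -1068 - 3555718 = -3556786$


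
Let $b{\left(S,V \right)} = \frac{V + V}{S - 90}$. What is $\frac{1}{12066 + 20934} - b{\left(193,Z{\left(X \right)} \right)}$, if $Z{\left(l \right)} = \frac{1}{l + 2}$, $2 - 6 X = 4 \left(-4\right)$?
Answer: $- \frac{13097}{3399000} \approx -0.0038532$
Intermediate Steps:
$X = 3$ ($X = \frac{1}{3} - \frac{4 \left(-4\right)}{6} = \frac{1}{3} - - \frac{8}{3} = \frac{1}{3} + \frac{8}{3} = 3$)
$Z{\left(l \right)} = \frac{1}{2 + l}$
$b{\left(S,V \right)} = \frac{2 V}{-90 + S}$
$\frac{1}{12066 + 20934} - b{\left(193,Z{\left(X \right)} \right)} = \frac{1}{12066 + 20934} - \frac{2}{\left(2 + 3\right) \left(-90 + 193\right)} = \frac{1}{33000} - \frac{2}{5 \cdot 103} = \frac{1}{33000} - 2 \cdot \frac{1}{5} \cdot \frac{1}{103} = \frac{1}{33000} - \frac{2}{515} = - \frac{13097}{3399000}$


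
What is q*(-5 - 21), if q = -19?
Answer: 494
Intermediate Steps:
q*(-5 - 21) = -19*(-5 - 21) = -19*(-26) = 494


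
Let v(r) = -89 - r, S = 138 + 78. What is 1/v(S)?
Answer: -1/305 ≈ -0.0032787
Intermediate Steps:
S = 216
1/v(S) = 1/(-89 - 1*216) = 1/(-89 - 216) = 1/(-305) = -1/305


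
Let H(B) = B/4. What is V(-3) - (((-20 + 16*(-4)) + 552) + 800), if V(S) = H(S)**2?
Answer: -20279/16 ≈ -1267.4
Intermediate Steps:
H(B) = B/4 (H(B) = B*(1/4) = B/4)
V(S) = S**2/16 (V(S) = (S/4)**2 = S**2/16)
V(-3) - (((-20 + 16*(-4)) + 552) + 800) = (1/16)*(-3)**2 - (((-20 + 16*(-4)) + 552) + 800) = (1/16)*9 - (((-20 - 64) + 552) + 800) = 9/16 - ((-84 + 552) + 800) = 9/16 - (468 + 800) = 9/16 - 1*1268 = 9/16 - 1268 = -20279/16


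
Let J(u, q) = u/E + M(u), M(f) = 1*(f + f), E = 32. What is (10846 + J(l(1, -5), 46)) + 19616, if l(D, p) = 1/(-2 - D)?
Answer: 2924287/96 ≈ 30461.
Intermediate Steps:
M(f) = 2*f (M(f) = 1*(2*f) = 2*f)
J(u, q) = 65*u/32 (J(u, q) = u/32 + 2*u = 65*u/32)
(10846 + J(l(1, -5), 46)) + 19616 = (10846 + 65*(-1/(2 + 1))/32) + 19616 = (10846 + 65*(-1/3)/32) + 19616 = (10846 + 65*(-1*1/3)/32) + 19616 = (10846 + (65/32)*(-1/3)) + 19616 = (10846 - 65/96) + 19616 = 1041151/96 + 19616 = 2924287/96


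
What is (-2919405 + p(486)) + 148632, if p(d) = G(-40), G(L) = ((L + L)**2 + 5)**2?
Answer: 38253252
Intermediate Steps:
G(L) = (5 + 4*L**2)**2 (G(L) = ((2*L)**2 + 5)**2 = (4*L**2 + 5)**2 = (5 + 4*L**2)**2)
p(d) = 41024025 (p(d) = (5 + 4*(-40)**2)**2 = (5 + 4*1600)**2 = (5 + 6400)**2 = 6405**2 = 41024025)
(-2919405 + p(486)) + 148632 = (-2919405 + 41024025) + 148632 = 38104620 + 148632 = 38253252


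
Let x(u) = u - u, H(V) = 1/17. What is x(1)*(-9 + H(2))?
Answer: 0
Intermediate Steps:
H(V) = 1/17
x(u) = 0
x(1)*(-9 + H(2)) = 0*(-9 + 1/17) = 0*(-152/17) = 0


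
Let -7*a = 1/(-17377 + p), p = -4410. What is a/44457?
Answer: 1/6780092613 ≈ 1.4749e-10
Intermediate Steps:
a = 1/152509 (a = -1/(7*(-17377 - 4410)) = -⅐/(-21787) = -⅐*(-1/21787) = 1/152509 ≈ 6.5570e-6)
a/44457 = (1/152509)/44457 = (1/152509)*(1/44457) = 1/6780092613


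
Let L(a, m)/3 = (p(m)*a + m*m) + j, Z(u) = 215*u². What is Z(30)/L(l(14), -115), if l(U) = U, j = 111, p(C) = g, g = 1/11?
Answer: 70950/14671 ≈ 4.8361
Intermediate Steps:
g = 1/11 ≈ 0.090909
p(C) = 1/11
L(a, m) = 333 + 3*m² + 3*a/11 (L(a, m) = 3*((a/11 + m*m) + 111) = 3*((a/11 + m²) + 111) = 3*((m² + a/11) + 111) = 3*(111 + m² + a/11) = 333 + 3*m² + 3*a/11)
Z(30)/L(l(14), -115) = (215*30²)/(333 + 3*(-115)² + (3/11)*14) = (215*900)/(333 + 3*13225 + 42/11) = 193500/(333 + 39675 + 42/11) = 193500/(440130/11) = 193500*(11/440130) = 70950/14671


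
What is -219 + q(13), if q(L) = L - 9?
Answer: -215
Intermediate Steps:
q(L) = -9 + L
-219 + q(13) = -219 + (-9 + 13) = -219 + 4 = -215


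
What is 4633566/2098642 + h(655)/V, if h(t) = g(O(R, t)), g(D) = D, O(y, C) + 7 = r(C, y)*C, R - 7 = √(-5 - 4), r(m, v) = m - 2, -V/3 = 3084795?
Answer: 2998799836741/1387260074655 ≈ 2.1617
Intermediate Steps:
V = -9254385 (V = -3*3084795 = -9254385)
r(m, v) = -2 + m
R = 7 + 3*I (R = 7 + √(-5 - 4) = 7 + √(-9) = 7 + 3*I ≈ 7.0 + 3.0*I)
O(y, C) = -7 + C*(-2 + C) (O(y, C) = -7 + (-2 + C)*C = -7 + C*(-2 + C))
h(t) = -7 + t*(-2 + t)
4633566/2098642 + h(655)/V = 4633566/2098642 + (-7 + 655*(-2 + 655))/(-9254385) = 4633566*(1/2098642) + (-7 + 655*653)*(-1/9254385) = 330969/149903 + (-7 + 427715)*(-1/9254385) = 330969/149903 + 427708*(-1/9254385) = 330969/149903 - 427708/9254385 = 2998799836741/1387260074655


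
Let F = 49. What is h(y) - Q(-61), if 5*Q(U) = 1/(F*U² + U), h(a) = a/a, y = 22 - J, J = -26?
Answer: 911339/911340 ≈ 1.0000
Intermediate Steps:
y = 48 (y = 22 - 1*(-26) = 22 + 26 = 48)
h(a) = 1
Q(U) = 1/(5*(U + 49*U²)) (Q(U) = 1/(5*(49*U² + U)) = 1/(5*(U + 49*U²)))
h(y) - Q(-61) = 1 - 1/(5*(-61)*(1 + 49*(-61))) = 1 - (-1)/(5*61*(1 - 2989)) = 1 - (-1)/(5*61*(-2988)) = 1 - (-1)*(-1)/(5*61*2988) = 1 - 1*1/911340 = 1 - 1/911340 = 911339/911340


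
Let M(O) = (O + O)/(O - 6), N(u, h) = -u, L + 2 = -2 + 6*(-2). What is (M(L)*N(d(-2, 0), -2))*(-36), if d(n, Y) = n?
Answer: -1152/11 ≈ -104.73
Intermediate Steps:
L = -16 (L = -2 + (-2 + 6*(-2)) = -2 + (-2 - 12) = -2 - 14 = -16)
M(O) = 2*O/(-6 + O) (M(O) = (2*O)/(-6 + O) = 2*O/(-6 + O))
(M(L)*N(d(-2, 0), -2))*(-36) = ((2*(-16)/(-6 - 16))*(-1*(-2)))*(-36) = ((2*(-16)/(-22))*2)*(-36) = ((2*(-16)*(-1/22))*2)*(-36) = ((16/11)*2)*(-36) = (32/11)*(-36) = -1152/11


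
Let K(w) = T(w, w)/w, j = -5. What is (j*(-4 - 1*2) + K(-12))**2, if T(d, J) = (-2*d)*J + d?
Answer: 3025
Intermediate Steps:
T(d, J) = d - 2*J*d (T(d, J) = -2*J*d + d = d - 2*J*d)
K(w) = 1 - 2*w (K(w) = (w*(1 - 2*w))/w = 1 - 2*w)
(j*(-4 - 1*2) + K(-12))**2 = (-5*(-4 - 1*2) + (1 - 2*(-12)))**2 = (-5*(-4 - 2) + (1 + 24))**2 = (-5*(-6) + 25)**2 = (30 + 25)**2 = 55**2 = 3025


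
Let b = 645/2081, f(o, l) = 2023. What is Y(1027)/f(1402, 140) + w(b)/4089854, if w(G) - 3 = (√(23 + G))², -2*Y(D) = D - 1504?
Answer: 1014990481886/8608862515001 ≈ 0.11790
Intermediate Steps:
Y(D) = 752 - D/2 (Y(D) = -(D - 1504)/2 = -(-1504 + D)/2 = 752 - D/2)
b = 645/2081 (b = 645*(1/2081) = 645/2081 ≈ 0.30995)
w(G) = 26 + G (w(G) = 3 + (√(23 + G))² = 3 + (23 + G) = 26 + G)
Y(1027)/f(1402, 140) + w(b)/4089854 = (752 - ½*1027)/2023 + (26 + 645/2081)/4089854 = (752 - 1027/2)*(1/2023) + (54751/2081)*(1/4089854) = (477/2)*(1/2023) + 54751/8510986174 = 477/4046 + 54751/8510986174 = 1014990481886/8608862515001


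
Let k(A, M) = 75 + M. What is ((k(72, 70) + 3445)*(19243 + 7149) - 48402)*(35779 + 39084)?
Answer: 7089442103714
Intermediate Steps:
((k(72, 70) + 3445)*(19243 + 7149) - 48402)*(35779 + 39084) = (((75 + 70) + 3445)*(19243 + 7149) - 48402)*(35779 + 39084) = ((145 + 3445)*26392 - 48402)*74863 = (3590*26392 - 48402)*74863 = (94747280 - 48402)*74863 = 94698878*74863 = 7089442103714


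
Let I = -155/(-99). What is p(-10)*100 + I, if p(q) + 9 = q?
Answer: -187945/99 ≈ -1898.4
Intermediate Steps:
I = 155/99 (I = -155*(-1/99) = 155/99 ≈ 1.5657)
p(q) = -9 + q
p(-10)*100 + I = (-9 - 10)*100 + 155/99 = -19*100 + 155/99 = -1900 + 155/99 = -187945/99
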